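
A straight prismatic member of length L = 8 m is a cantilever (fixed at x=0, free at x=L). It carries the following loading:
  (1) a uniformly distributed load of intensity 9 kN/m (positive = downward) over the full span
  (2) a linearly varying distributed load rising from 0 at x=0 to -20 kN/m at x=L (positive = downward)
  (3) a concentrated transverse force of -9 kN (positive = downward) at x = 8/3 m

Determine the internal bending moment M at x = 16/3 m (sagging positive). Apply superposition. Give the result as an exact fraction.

Load 1 — uniform load w=9 kN/m over full span:
  M_1 = -w(L-x)²/2 = -9·(8-(16/3))²/2 = -32 kN·m
Load 2 — triangular load w₀=-20 kN/m (0→w₀ over full span):
  M_2 = w₀Lx/2 - w₀L²/3 - w₀x³/(6L) = (-20)·8·(16/3)/2 - (-20)·8²/3 - (-20)·(16/3)³/(6·8) = 5120/81 kN·m
Load 3 — point force P=-9 kN at a=8/3 m (b=L-a=16/3):
  M_3 = 0  [x>a] = 0 kN·m
Superposition: M = Σ M_i = 2528/81 kN·m ≈ 31.209877 kN·m

M(16/3) = 2528/81 kN·m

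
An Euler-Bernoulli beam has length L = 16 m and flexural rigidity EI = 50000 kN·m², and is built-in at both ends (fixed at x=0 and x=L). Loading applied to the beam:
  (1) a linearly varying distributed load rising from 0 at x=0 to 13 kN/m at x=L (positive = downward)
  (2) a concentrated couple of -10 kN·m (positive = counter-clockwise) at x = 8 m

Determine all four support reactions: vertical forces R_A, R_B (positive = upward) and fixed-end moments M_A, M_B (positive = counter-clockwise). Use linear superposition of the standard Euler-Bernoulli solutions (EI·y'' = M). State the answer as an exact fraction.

Load 1 — triangular load w₀=13 kN/m (0→w₀ over full span):
  R_A = 3w₀L/20 = 3·13·16/20 = 156/5 kN
  M_A = w₀L²/30 = 13·16²/30 = 1664/15 kN·m
  R_B = 7w₀L/20 = 7·13·16/20 = 364/5 kN
  M_B = -w₀L²/20 = -13·16²/20 = -832/5 kN·m
Load 2 — applied couple M₀=-10 kN·m at a=8 m (b=L-a=8):
  R_A = 6M₀ab/L³ = 6·(-10)·8·8/16³ = -15/16 kN
  M_A = M₀b(2a-b)/L² = (-10)·8·(2·8-8)/16² = -5/2 kN·m
  R_B = -6M₀ab/L³ = -6·(-10)·8·8/16³ = 15/16 kN
  M_B = M₀a(2b-a)/L² = (-10)·8·(2·8-8)/16² = -5/2 kN·m
Superposition: R_A = 2421/80 kN, M_A = 3253/30 kN·m, R_B = 5899/80 kN, M_B = -1689/10 kN·m

R_A = 2421/80 kN, M_A = 3253/30 kN·m, R_B = 5899/80 kN, M_B = -1689/10 kN·m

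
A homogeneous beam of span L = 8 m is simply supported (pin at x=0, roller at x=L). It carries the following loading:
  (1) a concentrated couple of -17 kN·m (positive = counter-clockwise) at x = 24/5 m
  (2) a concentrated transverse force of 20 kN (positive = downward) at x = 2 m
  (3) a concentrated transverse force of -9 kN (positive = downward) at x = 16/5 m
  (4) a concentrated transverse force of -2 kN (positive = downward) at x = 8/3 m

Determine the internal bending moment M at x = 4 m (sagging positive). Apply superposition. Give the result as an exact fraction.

M(4) = -167/30 kN·m

Load 1 — applied couple M₀=-17 kN·m at a=24/5 m (b=L-a=16/5):
  M_1 = M₀x/L  [x≤a] = (-17)·4/8 = -17/2 kN·m
Load 2 — point force P=20 kN at a=2 m (b=L-a=6):
  M_2 = Pa(L-x)/L  [x>a] = 20·2·(8-4)/8 = 20 kN·m
Load 3 — point force P=-9 kN at a=16/5 m (b=L-a=24/5):
  M_3 = Pa(L-x)/L  [x>a] = (-9)·(16/5)·(8-4)/8 = -72/5 kN·m
Load 4 — point force P=-2 kN at a=8/3 m (b=L-a=16/3):
  M_4 = Pa(L-x)/L  [x>a] = (-2)·(8/3)·(8-4)/8 = -8/3 kN·m
Superposition: M = Σ M_i = -167/30 kN·m ≈ -5.566667 kN·m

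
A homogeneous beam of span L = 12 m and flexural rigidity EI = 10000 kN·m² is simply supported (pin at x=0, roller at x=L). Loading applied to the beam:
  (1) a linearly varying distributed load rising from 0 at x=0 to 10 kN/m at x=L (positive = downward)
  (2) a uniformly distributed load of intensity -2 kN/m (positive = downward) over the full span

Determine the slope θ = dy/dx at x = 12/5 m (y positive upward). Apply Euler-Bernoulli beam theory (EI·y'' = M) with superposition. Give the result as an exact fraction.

θ(12/5) = -1293/78125 rad

Load 1 — triangular load w₀=10 kN/m (0→w₀ over full span):
  θ_1 = -w₀(7L⁴-30L²x²+15x⁴)/(360LEI) = -10·(7·12⁴-30·12²·(12/5)²+15·(12/5)⁴)/(360·12·10000) = -2184/78125 rad
Load 2 — uniform load w=-2 kN/m over full span:
  θ_2 = -w(L³-6Lx²+4x³)/(24EI) = -(-2)·(12³-6·12·(12/5)²+4·(12/5)³)/(24·10000) = 891/78125 rad
Superposition: θ = Σ θ_i = -1293/78125 rad ≈ -0.016550 rad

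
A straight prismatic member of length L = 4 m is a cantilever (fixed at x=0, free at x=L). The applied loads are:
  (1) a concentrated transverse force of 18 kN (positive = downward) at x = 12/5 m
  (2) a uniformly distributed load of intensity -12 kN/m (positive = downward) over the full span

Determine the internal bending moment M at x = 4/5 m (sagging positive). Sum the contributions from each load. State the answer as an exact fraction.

M(4/5) = 816/25 kN·m

Load 1 — point force P=18 kN at a=12/5 m (b=L-a=8/5):
  M_1 = -P(a-x)  [x≤a] = -18·((12/5)-(4/5)) = -144/5 kN·m
Load 2 — uniform load w=-12 kN/m over full span:
  M_2 = -w(L-x)²/2 = -(-12)·(4-(4/5))²/2 = 1536/25 kN·m
Superposition: M = Σ M_i = 816/25 kN·m ≈ 32.640000 kN·m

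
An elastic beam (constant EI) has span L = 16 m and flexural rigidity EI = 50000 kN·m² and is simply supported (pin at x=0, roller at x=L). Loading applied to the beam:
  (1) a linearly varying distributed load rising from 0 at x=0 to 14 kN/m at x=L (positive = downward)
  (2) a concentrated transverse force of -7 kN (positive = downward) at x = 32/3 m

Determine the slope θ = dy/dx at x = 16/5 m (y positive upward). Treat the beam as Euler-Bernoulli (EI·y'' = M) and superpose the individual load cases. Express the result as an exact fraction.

Load 1 — triangular load w₀=14 kN/m (0→w₀ over full span):
  θ_1 = -w₀(7L⁴-30L²x²+15x⁴)/(360LEI) = -14·(7·16⁴-30·16²·(16/5)²+15·(16/5)⁴)/(360·16·50000) = -326144/17578125 rad
Load 2 — point force P=-7 kN at a=32/3 m (b=L-a=16/3):
  θ_2 = -Pb(L²-b²-3x²)/(6LEI)  [x≤a] = -(-7)·(16/3)·(16²-(16/3)²-3·(16/5)²)/(6·16·50000) = 9688/6328125 rad
Superposition: θ = Σ θ_i = -2693096/158203125 rad ≈ -0.017023 rad

θ(16/5) = -2693096/158203125 rad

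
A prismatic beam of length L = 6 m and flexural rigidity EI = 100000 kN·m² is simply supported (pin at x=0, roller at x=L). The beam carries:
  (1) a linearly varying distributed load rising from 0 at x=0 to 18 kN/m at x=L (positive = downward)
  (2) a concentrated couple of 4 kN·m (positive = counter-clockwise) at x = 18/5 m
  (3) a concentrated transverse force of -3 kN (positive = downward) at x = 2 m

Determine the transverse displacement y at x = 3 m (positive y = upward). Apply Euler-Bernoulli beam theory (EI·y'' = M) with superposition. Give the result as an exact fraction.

Load 1 — triangular load w₀=18 kN/m (0→w₀ over full span):
  y_1 = -w₀x(7L⁴-10L²x²+3x⁴)/(360LEI) = -18·3·(7·6⁴-10·6²·3²+3·3⁴)/(360·6·100000) = -243/160000 m
Load 2 — applied couple M₀=4 kN·m at a=18/5 m (b=L-a=12/5):
  y_2 = (M₀x³/(6L)+C₁x)/EI  [x≤a] with C₁=M₀(3b²-L²)/(6L)=-52/25 = (4·3³/(6·6)+(-52/25)·3)/100000 = -81/2500000 m
Load 3 — point force P=-3 kN at a=2 m (b=L-a=4):
  y_3 = -Pa(L-x)(2Lx-a²-x²)/(6LEI)  [x>a] = -(-3)·2·(6-3)·(2·6·3-2²-3²)/(6·6·100000) = 23/200000 m
Superposition: y = Σ y_i = -28723/20000000 m ≈ -0.001436 m

y(3) = -28723/20000000 m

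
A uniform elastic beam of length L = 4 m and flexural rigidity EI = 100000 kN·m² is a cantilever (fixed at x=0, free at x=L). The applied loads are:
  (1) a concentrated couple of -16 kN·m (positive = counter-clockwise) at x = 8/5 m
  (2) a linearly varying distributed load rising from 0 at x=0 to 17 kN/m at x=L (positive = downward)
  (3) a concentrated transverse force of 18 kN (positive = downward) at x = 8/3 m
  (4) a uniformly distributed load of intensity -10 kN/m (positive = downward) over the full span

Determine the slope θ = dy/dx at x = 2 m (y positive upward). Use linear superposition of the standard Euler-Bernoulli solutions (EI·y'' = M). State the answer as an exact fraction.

θ(2) = -3253/3000000 rad

Load 1 — applied couple M₀=-16 kN·m at a=8/5 m (b=L-a=12/5):
  θ_1 = M₀a/EI  [x>a] = (-16)·(8/5)/100000 = -4/15625 rad
Load 2 — triangular load w₀=17 kN/m (0→w₀ over full span):
  θ_2 = (w₀Lx²/4-w₀L²x/3-w₀x⁴/(24L))/EI = (17·4·2²/4-17·4²·2/3-17·2⁴/(24·4))/100000 = -697/600000 rad
Load 3 — point force P=18 kN at a=8/3 m (b=L-a=4/3):
  θ_3 = -Px(2a-x)/(2EI)  [x≤a] = -18·2·(2·(8/3)-2)/(2·100000) = -3/5000 rad
Load 4 — uniform load w=-10 kN/m over full span:
  θ_4 = -wx(x²-3Lx+3L²)/(6EI) = -(-10)·2·(2²-3·4·2+3·4²)/(6·100000) = 7/7500 rad
Superposition: θ = Σ θ_i = -3253/3000000 rad ≈ -0.001084 rad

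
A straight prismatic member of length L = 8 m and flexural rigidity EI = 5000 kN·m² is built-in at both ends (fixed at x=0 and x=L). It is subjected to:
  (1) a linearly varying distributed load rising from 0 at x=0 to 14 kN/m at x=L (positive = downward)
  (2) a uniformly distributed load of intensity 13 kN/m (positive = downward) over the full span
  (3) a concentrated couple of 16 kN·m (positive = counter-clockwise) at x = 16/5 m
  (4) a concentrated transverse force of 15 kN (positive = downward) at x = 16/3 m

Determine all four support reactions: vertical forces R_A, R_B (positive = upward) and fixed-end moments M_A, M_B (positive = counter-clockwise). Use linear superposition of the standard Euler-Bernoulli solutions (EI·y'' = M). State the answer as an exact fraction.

R_A = 17003/225 kN, M_A = 24752/225 kN·m, R_B = 22372/225 kN, M_B = -28528/225 kN·m

Load 1 — triangular load w₀=14 kN/m (0→w₀ over full span):
  R_A = 3w₀L/20 = 3·14·8/20 = 84/5 kN
  M_A = w₀L²/30 = 14·8²/30 = 448/15 kN·m
  R_B = 7w₀L/20 = 7·14·8/20 = 196/5 kN
  M_B = -w₀L²/20 = -14·8²/20 = -224/5 kN·m
Load 2 — uniform load w=13 kN/m over full span:
  R_A = wL/2 = 13·8/2 = 52 kN
  M_A = wL²/12 = 13·8²/12 = 208/3 kN·m
  R_B = wL/2 = 13·8/2 = 52 kN
  M_B = -wL²/12 = -13·8²/12 = -208/3 kN·m
Load 3 — applied couple M₀=16 kN·m at a=16/5 m (b=L-a=24/5):
  R_A = 6M₀ab/L³ = 6·16·(16/5)·(24/5)/8³ = 72/25 kN
  M_A = M₀b(2a-b)/L² = 16·(24/5)·(2·(16/5)-(24/5))/8² = 48/25 kN·m
  R_B = -6M₀ab/L³ = -6·16·(16/5)·(24/5)/8³ = -72/25 kN
  M_B = M₀a(2b-a)/L² = 16·(16/5)·(2·(24/5)-(16/5))/8² = 128/25 kN·m
Load 4 — point force P=15 kN at a=16/3 m (b=L-a=8/3):
  R_A = Pb²(3a+b)/L³ = 15·(8/3)²·(3·(16/3)+(8/3))/8³ = 35/9 kN
  M_A = Pab²/L² = 15·(16/3)·(8/3)²/8² = 80/9 kN·m
  R_B = Pa²(a+3b)/L³ = 15·(16/3)²·((16/3)+3·(8/3))/8³ = 100/9 kN
  M_B = -Pa²b/L² = -15·(16/3)²·(8/3)/8² = -160/9 kN·m
Superposition: R_A = 17003/225 kN, M_A = 24752/225 kN·m, R_B = 22372/225 kN, M_B = -28528/225 kN·m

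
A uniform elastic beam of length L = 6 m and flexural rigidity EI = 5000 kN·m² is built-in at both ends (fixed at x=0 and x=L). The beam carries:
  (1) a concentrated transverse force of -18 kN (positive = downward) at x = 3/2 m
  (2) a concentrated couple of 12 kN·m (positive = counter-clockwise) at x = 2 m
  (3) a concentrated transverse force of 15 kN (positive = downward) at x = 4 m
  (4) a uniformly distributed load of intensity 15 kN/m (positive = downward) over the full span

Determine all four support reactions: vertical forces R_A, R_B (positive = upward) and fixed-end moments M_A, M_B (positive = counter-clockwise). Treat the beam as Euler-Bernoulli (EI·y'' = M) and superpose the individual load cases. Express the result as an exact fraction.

Load 1 — point force P=-18 kN at a=3/2 m (b=L-a=9/2):
  R_A = Pb²(3a+b)/L³ = (-18)·(9/2)²·(3·(3/2)+(9/2))/6³ = -243/16 kN
  M_A = Pab²/L² = (-18)·(3/2)·(9/2)²/6² = -243/16 kN·m
  R_B = Pa²(a+3b)/L³ = (-18)·(3/2)²·((3/2)+3·(9/2))/6³ = -45/16 kN
  M_B = -Pa²b/L² = -(-18)·(3/2)²·(9/2)/6² = 81/16 kN·m
Load 2 — applied couple M₀=12 kN·m at a=2 m (b=L-a=4):
  R_A = 6M₀ab/L³ = 6·12·2·4/6³ = 8/3 kN
  M_A = M₀b(2a-b)/L² = 12·4·(2·2-4)/6² = 0 kN·m
  R_B = -6M₀ab/L³ = -6·12·2·4/6³ = -8/3 kN
  M_B = M₀a(2b-a)/L² = 12·2·(2·4-2)/6² = 4 kN·m
Load 3 — point force P=15 kN at a=4 m (b=L-a=2):
  R_A = Pb²(3a+b)/L³ = 15·2²·(3·4+2)/6³ = 35/9 kN
  M_A = Pab²/L² = 15·4·2²/6² = 20/3 kN·m
  R_B = Pa²(a+3b)/L³ = 15·4²·(4+3·2)/6³ = 100/9 kN
  M_B = -Pa²b/L² = -15·4²·2/6² = -40/3 kN·m
Load 4 — uniform load w=15 kN/m over full span:
  R_A = wL/2 = 15·6/2 = 45 kN
  M_A = wL²/12 = 15·6²/12 = 45 kN·m
  R_B = wL/2 = 15·6/2 = 45 kN
  M_B = -wL²/12 = -15·6²/12 = -45 kN·m
Superposition: R_A = 5237/144 kN, M_A = 1751/48 kN·m, R_B = 7291/144 kN, M_B = -2365/48 kN·m

R_A = 5237/144 kN, M_A = 1751/48 kN·m, R_B = 7291/144 kN, M_B = -2365/48 kN·m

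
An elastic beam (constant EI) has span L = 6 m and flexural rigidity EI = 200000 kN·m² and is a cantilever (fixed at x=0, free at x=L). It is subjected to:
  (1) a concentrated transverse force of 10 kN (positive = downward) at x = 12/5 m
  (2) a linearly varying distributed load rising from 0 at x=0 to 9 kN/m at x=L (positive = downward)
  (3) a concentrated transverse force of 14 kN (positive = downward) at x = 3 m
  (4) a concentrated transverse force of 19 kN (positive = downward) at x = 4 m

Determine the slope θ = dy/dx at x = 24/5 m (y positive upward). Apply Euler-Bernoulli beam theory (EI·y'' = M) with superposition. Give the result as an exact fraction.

Load 1 — point force P=10 kN at a=12/5 m (b=L-a=18/5):
  θ_1 = -Pa²/(2EI)  [x>a] = -10·(12/5)²/(2·200000) = -9/62500 rad
Load 2 — triangular load w₀=9 kN/m (0→w₀ over full span):
  θ_2 = (w₀Lx²/4-w₀L²x/3-w₀x⁴/(24L))/EI = (9·6·(24/5)²/4-9·6²·(24/5)/3-9·(24/5)⁴/(24·6))/200000 = -2349/1953125 rad
Load 3 — point force P=14 kN at a=3 m (b=L-a=3):
  θ_3 = -Pa²/(2EI)  [x>a] = -14·3²/(2·200000) = -63/200000 rad
Load 4 — point force P=19 kN at a=4 m (b=L-a=2):
  θ_4 = -Pa²/(2EI)  [x>a] = -19·4²/(2·200000) = -19/25000 rad
Superposition: θ = Σ θ_i = -302711/125000000 rad ≈ -0.002422 rad

θ(24/5) = -302711/125000000 rad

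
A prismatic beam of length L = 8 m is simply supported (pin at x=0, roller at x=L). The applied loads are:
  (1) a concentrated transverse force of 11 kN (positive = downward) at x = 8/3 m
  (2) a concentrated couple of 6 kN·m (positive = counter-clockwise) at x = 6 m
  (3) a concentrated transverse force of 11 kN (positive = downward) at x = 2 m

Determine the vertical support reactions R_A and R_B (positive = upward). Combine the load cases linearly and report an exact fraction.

R_A = 49/3 kN, R_B = 17/3 kN

Load 1 — point force P=11 kN at a=8/3 m (b=L-a=16/3):
  R_A = Pb/L = 11·(16/3)/8 = 22/3 kN
  R_B = Pa/L = 11·(8/3)/8 = 11/3 kN
Load 2 — applied couple M₀=6 kN·m at a=6 m (b=L-a=2):
  R_A = M₀/L = 6/8 = 3/4 kN
  R_B = -M₀/L = -6/8 = -3/4 kN
Load 3 — point force P=11 kN at a=2 m (b=L-a=6):
  R_A = Pb/L = 11·6/8 = 33/4 kN
  R_B = Pa/L = 11·2/8 = 11/4 kN
Superposition: R_A = 49/3 kN, R_B = 17/3 kN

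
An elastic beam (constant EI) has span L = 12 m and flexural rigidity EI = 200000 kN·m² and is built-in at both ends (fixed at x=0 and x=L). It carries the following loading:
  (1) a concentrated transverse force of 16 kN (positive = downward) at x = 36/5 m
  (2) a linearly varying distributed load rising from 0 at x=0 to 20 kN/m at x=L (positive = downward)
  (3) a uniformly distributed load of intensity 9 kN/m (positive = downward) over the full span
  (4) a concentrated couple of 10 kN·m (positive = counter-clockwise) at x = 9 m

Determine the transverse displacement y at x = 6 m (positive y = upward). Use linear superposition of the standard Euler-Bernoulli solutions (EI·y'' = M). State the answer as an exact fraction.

Load 1 — point force P=16 kN at a=36/5 m (b=L-a=24/5):
  y_1 = -Pb²x²(3aL-(3a+b)x)/(6L³EI)  [x≤a] = -16·(24/5)²·6²·(3·(36/5)·12-(3·(36/5)+(24/5))·6)/(6·12³·200000) = -252/390625 m
Load 2 — triangular load w₀=20 kN/m (0→w₀ over full span):
  y_2 = -w₀x²(L-x)²(x+2L)/(120LEI) = -20·6²·(12-6)²·(6+2·12)/(120·12·200000) = -27/10000 m
Load 3 — uniform load w=9 kN/m over full span:
  y_3 = -wx²(L-x)²/(24EI) = -9·6²·(12-6)²/(24·200000) = -243/100000 m
Load 4 — applied couple M₀=10 kN·m at a=9 m (b=L-a=3):
  y_4 = (R_Ax³/6 - M_Ax²/2)/EI  [x≤a] with R_A=15/16, M_A=25/8 = ((15/16)·6³/6 - (25/8)·6²/2)/200000 = -9/80000 m
Superposition: y = Σ y_i = -294381/50000000 m ≈ -0.005888 m

y(6) = -294381/50000000 m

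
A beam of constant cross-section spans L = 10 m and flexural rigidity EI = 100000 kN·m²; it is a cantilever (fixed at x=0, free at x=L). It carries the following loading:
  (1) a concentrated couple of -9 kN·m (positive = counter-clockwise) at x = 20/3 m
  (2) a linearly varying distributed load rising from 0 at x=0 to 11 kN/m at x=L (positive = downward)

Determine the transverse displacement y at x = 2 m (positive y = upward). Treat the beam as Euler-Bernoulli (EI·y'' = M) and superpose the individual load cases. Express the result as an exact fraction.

Load 1 — applied couple M₀=-9 kN·m at a=20/3 m (b=L-a=10/3):
  y_1 = M₀x²/(2EI)  [x≤a] = (-9)·2²/(2·100000) = -9/50000 m
Load 2 — triangular load w₀=11 kN/m (0→w₀ over full span):
  y_2 = (w₀Lx³/12-w₀L²x²/6-w₀x⁵/(120L))/EI = (11·10·2³/12-11·10²·2²/6-11·2⁵/(120·10))/100000 = -24761/3750000 m
Superposition: y = Σ y_i = -6359/937500 m ≈ -0.006783 m

y(2) = -6359/937500 m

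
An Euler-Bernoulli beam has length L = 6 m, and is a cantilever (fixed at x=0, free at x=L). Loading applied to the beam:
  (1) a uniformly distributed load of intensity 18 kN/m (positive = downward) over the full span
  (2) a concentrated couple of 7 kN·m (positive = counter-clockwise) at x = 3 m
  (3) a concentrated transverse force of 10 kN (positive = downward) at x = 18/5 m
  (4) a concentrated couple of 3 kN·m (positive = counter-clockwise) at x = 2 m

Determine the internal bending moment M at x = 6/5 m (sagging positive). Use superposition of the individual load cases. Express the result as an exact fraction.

Load 1 — uniform load w=18 kN/m over full span:
  M_1 = -w(L-x)²/2 = -18·(6-(6/5))²/2 = -5184/25 kN·m
Load 2 — applied couple M₀=7 kN·m at a=3 m (b=L-a=3):
  M_2 = M₀  [x≤a] = 7 = 7 kN·m
Load 3 — point force P=10 kN at a=18/5 m (b=L-a=12/5):
  M_3 = -P(a-x)  [x≤a] = -10·((18/5)-(6/5)) = -24 kN·m
Load 4 — applied couple M₀=3 kN·m at a=2 m (b=L-a=4):
  M_4 = M₀  [x≤a] = 3 = 3 kN·m
Superposition: M = Σ M_i = -5534/25 kN·m ≈ -221.360000 kN·m

M(6/5) = -5534/25 kN·m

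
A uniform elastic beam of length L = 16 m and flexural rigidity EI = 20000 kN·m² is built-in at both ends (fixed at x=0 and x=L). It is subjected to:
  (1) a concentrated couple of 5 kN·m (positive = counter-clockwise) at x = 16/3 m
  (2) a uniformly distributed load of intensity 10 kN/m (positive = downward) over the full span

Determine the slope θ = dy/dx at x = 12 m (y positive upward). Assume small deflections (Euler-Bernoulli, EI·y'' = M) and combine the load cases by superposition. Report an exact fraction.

θ(12) = 19/1200 rad

Load 1 — applied couple M₀=5 kN·m at a=16/3 m (b=L-a=32/3):
  θ_1 = (R_Ax²/2 - M_Ax - M₀(x-a))/EI  [x>a] with R_A=5/12, M_A=0 = ((5/12)·12²/2 - 0·12 - 5·(12-(16/3)))/20000 = -1/6000 rad
Load 2 — uniform load w=10 kN/m over full span:
  θ_2 = -wx(L-x)(L-2x)/(12EI) = -10·12·(16-12)·(16-2·12)/(12·20000) = 2/125 rad
Superposition: θ = Σ θ_i = 19/1200 rad ≈ 0.015833 rad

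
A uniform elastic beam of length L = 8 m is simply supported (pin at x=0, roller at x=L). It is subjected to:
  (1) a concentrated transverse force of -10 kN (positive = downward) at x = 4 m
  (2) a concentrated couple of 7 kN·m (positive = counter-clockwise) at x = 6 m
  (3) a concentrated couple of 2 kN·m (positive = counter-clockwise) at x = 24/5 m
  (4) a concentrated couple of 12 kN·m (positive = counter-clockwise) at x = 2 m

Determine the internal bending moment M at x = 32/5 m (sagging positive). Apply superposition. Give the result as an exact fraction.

M(32/5) = -61/5 kN·m

Load 1 — point force P=-10 kN at a=4 m (b=L-a=4):
  M_1 = Pa(L-x)/L  [x>a] = (-10)·4·(8-(32/5))/8 = -8 kN·m
Load 2 — applied couple M₀=7 kN·m at a=6 m (b=L-a=2):
  M_2 = M₀x/L - M₀  [x>a] = 7·(32/5)/8 - 7 = -7/5 kN·m
Load 3 — applied couple M₀=2 kN·m at a=24/5 m (b=L-a=16/5):
  M_3 = M₀x/L - M₀  [x>a] = 2·(32/5)/8 - 2 = -2/5 kN·m
Load 4 — applied couple M₀=12 kN·m at a=2 m (b=L-a=6):
  M_4 = M₀x/L - M₀  [x>a] = 12·(32/5)/8 - 12 = -12/5 kN·m
Superposition: M = Σ M_i = -61/5 kN·m ≈ -12.200000 kN·m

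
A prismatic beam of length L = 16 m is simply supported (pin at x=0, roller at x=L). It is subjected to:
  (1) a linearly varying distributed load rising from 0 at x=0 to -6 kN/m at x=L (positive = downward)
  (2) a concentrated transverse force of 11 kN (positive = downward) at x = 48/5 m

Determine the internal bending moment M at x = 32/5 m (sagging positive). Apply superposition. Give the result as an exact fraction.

M(32/5) = -7232/125 kN·m

Load 1 — triangular load w₀=-6 kN/m (0→w₀ over full span):
  M_1 = w₀Lx/6 - w₀x³/(6L) = (-6)·16·(32/5)/6 - (-6)·(32/5)³/(6·16) = -10752/125 kN·m
Load 2 — point force P=11 kN at a=48/5 m (b=L-a=32/5):
  M_2 = Pbx/L  [x≤a] = 11·(32/5)·(32/5)/16 = 704/25 kN·m
Superposition: M = Σ M_i = -7232/125 kN·m ≈ -57.856000 kN·m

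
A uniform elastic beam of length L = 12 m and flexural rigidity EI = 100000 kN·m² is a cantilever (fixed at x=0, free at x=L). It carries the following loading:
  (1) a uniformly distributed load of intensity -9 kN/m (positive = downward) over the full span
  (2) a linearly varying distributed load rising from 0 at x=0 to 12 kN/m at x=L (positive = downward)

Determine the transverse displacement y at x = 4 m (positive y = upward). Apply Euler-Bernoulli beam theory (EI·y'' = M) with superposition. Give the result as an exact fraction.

Load 1 — uniform load w=-9 kN/m over full span:
  y_1 = -wx²(x²-4Lx+6L²)/(24EI) = -(-9)·4²·(4²-4·12·4+6·12²)/(24·100000) = 129/3125 m
Load 2 — triangular load w₀=12 kN/m (0→w₀ over full span):
  y_2 = (w₀Lx³/12-w₀L²x²/6-w₀x⁵/(120L))/EI = (12·12·4³/12-12·12²·4²/6-12·4⁵/(120·12))/100000 = -1804/46875 m
Superposition: y = Σ y_i = 131/46875 m ≈ 0.002795 m

y(4) = 131/46875 m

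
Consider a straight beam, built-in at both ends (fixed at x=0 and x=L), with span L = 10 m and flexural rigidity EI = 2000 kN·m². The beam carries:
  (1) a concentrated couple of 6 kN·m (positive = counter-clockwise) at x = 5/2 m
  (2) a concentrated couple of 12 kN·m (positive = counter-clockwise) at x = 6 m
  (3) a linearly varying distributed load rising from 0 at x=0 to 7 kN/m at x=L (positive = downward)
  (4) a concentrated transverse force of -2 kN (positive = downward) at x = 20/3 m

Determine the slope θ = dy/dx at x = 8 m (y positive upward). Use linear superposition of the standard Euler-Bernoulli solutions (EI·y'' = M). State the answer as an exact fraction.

θ(8) = 21161/1687500 rad

Load 1 — applied couple M₀=6 kN·m at a=5/2 m (b=L-a=15/2):
  θ_1 = (R_Ax²/2 - M_Ax - M₀(x-a))/EI  [x>a] with R_A=27/40, M_A=-9/8 = ((27/40)·8²/2 - (-9/8)·8 - 6·(8-(5/2)))/2000 = -3/2500 rad
Load 2 — applied couple M₀=12 kN·m at a=6 m (b=L-a=4):
  θ_2 = (R_Ax²/2 - M_Ax - M₀(x-a))/EI  [x>a] with R_A=216/125, M_A=96/25 = ((216/125)·8²/2 - (96/25)·8 - 12·(8-6))/2000 = 9/31250 rad
Load 3 — triangular load w₀=7 kN/m (0→w₀ over full span):
  θ_3 = -w₀(2x(L-x)(L-2x)(x+2L)+x²(L-x)²)/(120LEI) = -7·(2·8·(10-8)·(10-2·8)·(8+2·10)+8²·(10-8)²)/(120·10·2000) = 28/1875 rad
Load 4 — point force P=-2 kN at a=20/3 m (b=L-a=10/3):
  θ_4 = Pa²(L-x)(2bL-(3b+a)(L-x))/(2L³EI)  [x>a] = (-2)·(20/3)²·(10-8)·(2·(10/3)·10-(3·(10/3)+(20/3))·(10-8))/(2·10³·2000) = -1/675 rad
Superposition: θ = Σ θ_i = 21161/1687500 rad ≈ 0.012540 rad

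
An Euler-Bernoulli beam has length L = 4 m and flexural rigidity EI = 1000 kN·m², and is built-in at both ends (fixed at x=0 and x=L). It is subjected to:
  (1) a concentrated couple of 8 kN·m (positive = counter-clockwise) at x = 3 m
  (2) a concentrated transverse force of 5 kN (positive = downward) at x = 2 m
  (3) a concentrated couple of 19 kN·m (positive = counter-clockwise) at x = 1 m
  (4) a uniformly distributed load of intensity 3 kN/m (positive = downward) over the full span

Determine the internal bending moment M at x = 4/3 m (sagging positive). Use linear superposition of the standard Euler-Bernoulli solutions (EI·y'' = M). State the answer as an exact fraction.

Load 1 — applied couple M₀=8 kN·m at a=3 m (b=L-a=1):
  M_1 = R_Ax - M_A  [x≤a] with R_A=9/4, M_A=5/2 = (9/4)·(4/3) - (5/2) = 1/2 kN·m
Load 2 — point force P=5 kN at a=2 m (b=L-a=2):
  M_2 = Pb²(3a+b)x/L³ - Pab²/L²  [x≤a] = 5·2²·(3·2+2)·(4/3)/4³ - 5·2·2²/4² = 5/6 kN·m
Load 3 — applied couple M₀=19 kN·m at a=1 m (b=L-a=3):
  M_3 = R_Ax - M_A - M₀  [x>a] with R_A=171/32, M_A=-57/16 = (171/32)·(4/3) - (-57/16) - 19 = -133/16 kN·m
Load 4 — uniform load w=3 kN/m over full span:
  M_4 = wLx/2 - wL²/12 - wx²/2 = 3·4·(4/3)/2 - 3·4²/12 - 3·(4/3)²/2 = 4/3 kN·m
Superposition: M = Σ M_i = -271/48 kN·m ≈ -5.645833 kN·m

M(4/3) = -271/48 kN·m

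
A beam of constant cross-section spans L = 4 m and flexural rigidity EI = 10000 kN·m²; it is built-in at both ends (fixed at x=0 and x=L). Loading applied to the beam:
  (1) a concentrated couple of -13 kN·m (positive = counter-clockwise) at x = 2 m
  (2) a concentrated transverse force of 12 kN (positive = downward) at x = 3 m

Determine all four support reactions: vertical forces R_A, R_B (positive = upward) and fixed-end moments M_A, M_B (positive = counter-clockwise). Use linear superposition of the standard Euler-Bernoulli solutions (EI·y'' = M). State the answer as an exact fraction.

Load 1 — applied couple M₀=-13 kN·m at a=2 m (b=L-a=2):
  R_A = 6M₀ab/L³ = 6·(-13)·2·2/4³ = -39/8 kN
  M_A = M₀b(2a-b)/L² = (-13)·2·(2·2-2)/4² = -13/4 kN·m
  R_B = -6M₀ab/L³ = -6·(-13)·2·2/4³ = 39/8 kN
  M_B = M₀a(2b-a)/L² = (-13)·2·(2·2-2)/4² = -13/4 kN·m
Load 2 — point force P=12 kN at a=3 m (b=L-a=1):
  R_A = Pb²(3a+b)/L³ = 12·1²·(3·3+1)/4³ = 15/8 kN
  M_A = Pab²/L² = 12·3·1²/4² = 9/4 kN·m
  R_B = Pa²(a+3b)/L³ = 12·3²·(3+3·1)/4³ = 81/8 kN
  M_B = -Pa²b/L² = -12·3²·1/4² = -27/4 kN·m
Superposition: R_A = -3 kN, M_A = -1 kN·m, R_B = 15 kN, M_B = -10 kN·m

R_A = -3 kN, M_A = -1 kN·m, R_B = 15 kN, M_B = -10 kN·m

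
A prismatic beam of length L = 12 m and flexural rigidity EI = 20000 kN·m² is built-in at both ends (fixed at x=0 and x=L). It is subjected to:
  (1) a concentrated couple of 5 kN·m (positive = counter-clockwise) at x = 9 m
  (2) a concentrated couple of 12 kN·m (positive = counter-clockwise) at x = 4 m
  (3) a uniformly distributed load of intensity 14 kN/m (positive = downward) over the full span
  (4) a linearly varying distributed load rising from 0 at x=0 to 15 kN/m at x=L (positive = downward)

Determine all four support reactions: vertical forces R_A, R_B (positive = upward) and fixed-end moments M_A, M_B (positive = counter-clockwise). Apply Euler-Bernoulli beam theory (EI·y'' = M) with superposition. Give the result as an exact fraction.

R_A = 10829/96 kN, M_A = 3865/16 kN·m, R_B = 13939/96 kN, M_B = -4367/16 kN·m

Load 1 — applied couple M₀=5 kN·m at a=9 m (b=L-a=3):
  R_A = 6M₀ab/L³ = 6·5·9·3/12³ = 15/32 kN
  M_A = M₀b(2a-b)/L² = 5·3·(2·9-3)/12² = 25/16 kN·m
  R_B = -6M₀ab/L³ = -6·5·9·3/12³ = -15/32 kN
  M_B = M₀a(2b-a)/L² = 5·9·(2·3-9)/12² = -15/16 kN·m
Load 2 — applied couple M₀=12 kN·m at a=4 m (b=L-a=8):
  R_A = 6M₀ab/L³ = 6·12·4·8/12³ = 4/3 kN
  M_A = M₀b(2a-b)/L² = 12·8·(2·4-8)/12² = 0 kN·m
  R_B = -6M₀ab/L³ = -6·12·4·8/12³ = -4/3 kN
  M_B = M₀a(2b-a)/L² = 12·4·(2·8-4)/12² = 4 kN·m
Load 3 — uniform load w=14 kN/m over full span:
  R_A = wL/2 = 14·12/2 = 84 kN
  M_A = wL²/12 = 14·12²/12 = 168 kN·m
  R_B = wL/2 = 14·12/2 = 84 kN
  M_B = -wL²/12 = -14·12²/12 = -168 kN·m
Load 4 — triangular load w₀=15 kN/m (0→w₀ over full span):
  R_A = 3w₀L/20 = 3·15·12/20 = 27 kN
  M_A = w₀L²/30 = 15·12²/30 = 72 kN·m
  R_B = 7w₀L/20 = 7·15·12/20 = 63 kN
  M_B = -w₀L²/20 = -15·12²/20 = -108 kN·m
Superposition: R_A = 10829/96 kN, M_A = 3865/16 kN·m, R_B = 13939/96 kN, M_B = -4367/16 kN·m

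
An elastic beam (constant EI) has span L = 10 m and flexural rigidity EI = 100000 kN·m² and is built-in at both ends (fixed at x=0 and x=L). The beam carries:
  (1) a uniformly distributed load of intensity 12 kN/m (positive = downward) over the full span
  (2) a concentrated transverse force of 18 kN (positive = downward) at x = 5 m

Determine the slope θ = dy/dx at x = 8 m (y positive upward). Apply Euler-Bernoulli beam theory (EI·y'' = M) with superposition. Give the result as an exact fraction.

θ(8) = 123/100000 rad

Load 1 — uniform load w=12 kN/m over full span:
  θ_1 = -wx(L-x)(L-2x)/(12EI) = -12·8·(10-8)·(10-2·8)/(12·100000) = 3/3125 rad
Load 2 — point force P=18 kN at a=5 m (b=L-a=5):
  θ_2 = Pa²(L-x)(2bL-(3b+a)(L-x))/(2L³EI)  [x>a] = 18·5²·(10-8)·(2·5·10-(3·5+5)·(10-8))/(2·10³·100000) = 27/100000 rad
Superposition: θ = Σ θ_i = 123/100000 rad ≈ 0.001230 rad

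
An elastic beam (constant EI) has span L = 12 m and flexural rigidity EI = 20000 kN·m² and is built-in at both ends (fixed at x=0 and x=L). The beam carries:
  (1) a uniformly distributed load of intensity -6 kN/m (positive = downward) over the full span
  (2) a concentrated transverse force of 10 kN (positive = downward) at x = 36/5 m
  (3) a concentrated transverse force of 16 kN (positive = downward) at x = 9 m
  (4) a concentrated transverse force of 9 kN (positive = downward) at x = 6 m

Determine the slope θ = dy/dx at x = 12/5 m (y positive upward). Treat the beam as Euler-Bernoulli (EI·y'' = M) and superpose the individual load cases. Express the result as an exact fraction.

Load 1 — uniform load w=-6 kN/m over full span:
  θ_1 = -wx(L-x)(L-2x)/(12EI) = -(-6)·(12/5)·(12-(12/5))·(12-2·(12/5))/(12·20000) = 324/78125 rad
Load 2 — point force P=10 kN at a=36/5 m (b=L-a=24/5):
  θ_2 = -Pb²x(2aL-(3a+b)x)/(2L³EI)  [x≤a] = -10·(24/5)²·(12/5)·(2·(36/5)·12-(3·(36/5)+(24/5))·(12/5))/(2·12³·20000) = -342/390625 rad
Load 3 — point force P=16 kN at a=9 m (b=L-a=3):
  θ_3 = -Pb²x(2aL-(3a+b)x)/(2L³EI)  [x≤a] = -16·3²·(12/5)·(2·9·12-(3·9+3)·(12/5))/(2·12³·20000) = -9/12500 rad
Load 4 — point force P=9 kN at a=6 m (b=L-a=6):
  θ_4 = -Pb²x(2aL-(3a+b)x)/(2L³EI)  [x≤a] = -9·6²·(12/5)·(2·6·12-(3·6+6)·(12/5))/(2·12³·20000) = -243/250000 rad
Superposition: θ = Σ θ_i = 9873/6250000 rad ≈ 0.001580 rad

θ(12/5) = 9873/6250000 rad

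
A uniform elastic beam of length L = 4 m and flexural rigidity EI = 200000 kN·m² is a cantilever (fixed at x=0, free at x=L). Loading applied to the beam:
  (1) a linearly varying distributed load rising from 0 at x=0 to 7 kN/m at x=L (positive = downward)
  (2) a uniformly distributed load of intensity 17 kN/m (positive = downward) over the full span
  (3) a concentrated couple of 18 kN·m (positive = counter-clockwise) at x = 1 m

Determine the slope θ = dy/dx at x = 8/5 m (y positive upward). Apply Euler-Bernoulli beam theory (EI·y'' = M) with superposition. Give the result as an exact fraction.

Load 1 — triangular load w₀=7 kN/m (0→w₀ over full span):
  θ_1 = (w₀Lx²/4-w₀L²x/3-w₀x⁴/(24L))/EI = (7·4·(8/5)²/4-7·4²·(8/5)/3-7·(8/5)⁴/(24·4))/200000 = -413/1953125 rad
Load 2 — uniform load w=17 kN/m over full span:
  θ_2 = -wx(x²-3Lx+3L²)/(6EI) = -17·(8/5)·((8/5)²-3·4·(8/5)+3·4²)/(6·200000) = -833/1171875 rad
Load 3 — applied couple M₀=18 kN·m at a=1 m (b=L-a=3):
  θ_3 = M₀a/EI  [x>a] = 18·1/200000 = 9/100000 rad
Superposition: θ = Σ θ_i = -156053/187500000 rad ≈ -0.000832 rad

θ(8/5) = -156053/187500000 rad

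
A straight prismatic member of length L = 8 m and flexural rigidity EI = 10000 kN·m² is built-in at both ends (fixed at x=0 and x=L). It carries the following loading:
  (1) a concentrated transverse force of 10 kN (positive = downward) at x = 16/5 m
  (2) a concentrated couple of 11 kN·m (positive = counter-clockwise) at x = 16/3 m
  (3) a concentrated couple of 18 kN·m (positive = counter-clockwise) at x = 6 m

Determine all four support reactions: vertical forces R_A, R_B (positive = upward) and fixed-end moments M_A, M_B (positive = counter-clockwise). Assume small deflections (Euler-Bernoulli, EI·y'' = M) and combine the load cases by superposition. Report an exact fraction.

R_A = 26027/2400 kN, M_A = 12487/600 kN·m, R_B = -2027/2400 kN, M_B = -2211/200 kN·m

Load 1 — point force P=10 kN at a=16/5 m (b=L-a=24/5):
  R_A = Pb²(3a+b)/L³ = 10·(24/5)²·(3·(16/5)+(24/5))/8³ = 162/25 kN
  M_A = Pab²/L² = 10·(16/5)·(24/5)²/8² = 288/25 kN·m
  R_B = Pa²(a+3b)/L³ = 10·(16/5)²·((16/5)+3·(24/5))/8³ = 88/25 kN
  M_B = -Pa²b/L² = -10·(16/5)²·(24/5)/8² = -192/25 kN·m
Load 2 — applied couple M₀=11 kN·m at a=16/3 m (b=L-a=8/3):
  R_A = 6M₀ab/L³ = 6·11·(16/3)·(8/3)/8³ = 11/6 kN
  M_A = M₀b(2a-b)/L² = 11·(8/3)·(2·(16/3)-(8/3))/8² = 11/3 kN·m
  R_B = -6M₀ab/L³ = -6·11·(16/3)·(8/3)/8³ = -11/6 kN
  M_B = M₀a(2b-a)/L² = 11·(16/3)·(2·(8/3)-(16/3))/8² = 0 kN·m
Load 3 — applied couple M₀=18 kN·m at a=6 m (b=L-a=2):
  R_A = 6M₀ab/L³ = 6·18·6·2/8³ = 81/32 kN
  M_A = M₀b(2a-b)/L² = 18·2·(2·6-2)/8² = 45/8 kN·m
  R_B = -6M₀ab/L³ = -6·18·6·2/8³ = -81/32 kN
  M_B = M₀a(2b-a)/L² = 18·6·(2·2-6)/8² = -27/8 kN·m
Superposition: R_A = 26027/2400 kN, M_A = 12487/600 kN·m, R_B = -2027/2400 kN, M_B = -2211/200 kN·m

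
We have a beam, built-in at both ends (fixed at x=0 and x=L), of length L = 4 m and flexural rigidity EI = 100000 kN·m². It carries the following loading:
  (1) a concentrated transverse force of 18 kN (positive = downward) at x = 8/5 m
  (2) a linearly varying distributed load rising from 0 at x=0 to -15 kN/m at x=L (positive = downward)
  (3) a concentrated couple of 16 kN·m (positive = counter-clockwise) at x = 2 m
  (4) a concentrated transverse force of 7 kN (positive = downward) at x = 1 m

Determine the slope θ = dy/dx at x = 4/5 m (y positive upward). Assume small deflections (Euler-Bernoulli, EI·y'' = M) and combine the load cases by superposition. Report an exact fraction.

Load 1 — point force P=18 kN at a=8/5 m (b=L-a=12/5):
  θ_1 = -Pb²x(2aL-(3a+b)x)/(2L³EI)  [x≤a] = -18·(12/5)²·(4/5)·(2·(8/5)·4-(3·(8/5)+(12/5))·(4/5))/(2·4³·100000) = -891/19531250 rad
Load 2 — triangular load w₀=-15 kN/m (0→w₀ over full span):
  θ_2 = -w₀(2x(L-x)(L-2x)(x+2L)+x²(L-x)²)/(120LEI) = -(-15)·(2·(4/5)·(4-(4/5))·(4-2·(4/5))·((4/5)+2·4)+(4/5)²·(4-(4/5))²)/(120·4·100000) = 14/390625 rad
Load 3 — applied couple M₀=16 kN·m at a=2 m (b=L-a=2):
  θ_3 = (R_Ax²/2 - M_Ax)/EI  [x≤a] with R_A=6, M_A=4 = (6·(4/5)²/2 - 4·(4/5))/100000 = -1/78125 rad
Load 4 — point force P=7 kN at a=1 m (b=L-a=3):
  θ_4 = -Pb²x(2aL-(3a+b)x)/(2L³EI)  [x≤a] = -7·3²·(4/5)·(2·1·4-(3·1+3)·(4/5))/(2·4³·100000) = -63/5000000 rad
Superposition: θ = Σ θ_i = -21987/625000000 rad ≈ -0.000035 rad

θ(4/5) = -21987/625000000 rad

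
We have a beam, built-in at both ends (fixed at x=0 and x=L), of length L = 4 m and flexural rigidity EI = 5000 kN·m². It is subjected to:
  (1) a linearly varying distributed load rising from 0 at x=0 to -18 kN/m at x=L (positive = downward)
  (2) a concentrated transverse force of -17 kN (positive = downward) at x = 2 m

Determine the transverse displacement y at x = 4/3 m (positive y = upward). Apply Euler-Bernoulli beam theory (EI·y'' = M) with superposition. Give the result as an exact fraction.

y(4/3) = 97/56250 m

Load 1 — triangular load w₀=-18 kN/m (0→w₀ over full span):
  y_1 = -w₀x²(L-x)²(x+2L)/(120LEI) = -(-18)·(4/3)²·(4-(4/3))²·((4/3)+2·4)/(120·4·5000) = 224/253125 m
Load 2 — point force P=-17 kN at a=2 m (b=L-a=2):
  y_2 = -Pb²x²(3aL-(3a+b)x)/(6L³EI)  [x≤a] = -(-17)·2²·(4/3)²·(3·2·4-(3·2+2)·(4/3))/(6·4³·5000) = 17/20250 m
Superposition: y = Σ y_i = 97/56250 m ≈ 0.001724 m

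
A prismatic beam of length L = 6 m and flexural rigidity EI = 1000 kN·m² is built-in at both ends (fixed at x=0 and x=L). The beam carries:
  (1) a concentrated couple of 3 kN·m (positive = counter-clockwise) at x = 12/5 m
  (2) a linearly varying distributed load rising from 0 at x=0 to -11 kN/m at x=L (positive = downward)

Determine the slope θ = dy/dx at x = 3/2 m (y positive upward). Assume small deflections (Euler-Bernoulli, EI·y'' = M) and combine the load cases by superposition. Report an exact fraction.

θ(3/2) = 59643/6400000 rad

Load 1 — applied couple M₀=3 kN·m at a=12/5 m (b=L-a=18/5):
  θ_1 = (R_Ax²/2 - M_Ax)/EI  [x≤a] with R_A=18/25, M_A=9/25 = ((18/25)·(3/2)²/2 - (9/25)·(3/2))/1000 = 27/100000 rad
Load 2 — triangular load w₀=-11 kN/m (0→w₀ over full span):
  θ_2 = -w₀(2x(L-x)(L-2x)(x+2L)+x²(L-x)²)/(120LEI) = -(-11)·(2·(3/2)·(6-(3/2))·(6-2·(3/2))·((3/2)+2·6)+(3/2)²·(6-(3/2))²)/(120·6·1000) = 11583/1280000 rad
Superposition: θ = Σ θ_i = 59643/6400000 rad ≈ 0.009319 rad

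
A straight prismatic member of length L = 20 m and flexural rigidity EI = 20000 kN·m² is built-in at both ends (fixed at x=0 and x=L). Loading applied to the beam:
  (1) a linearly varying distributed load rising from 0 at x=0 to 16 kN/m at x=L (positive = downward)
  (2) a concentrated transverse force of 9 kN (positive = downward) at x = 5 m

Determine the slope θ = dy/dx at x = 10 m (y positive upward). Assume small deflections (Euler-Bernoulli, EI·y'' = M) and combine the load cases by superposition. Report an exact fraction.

Load 1 — triangular load w₀=16 kN/m (0→w₀ over full span):
  θ_1 = -w₀(2x(L-x)(L-2x)(x+2L)+x²(L-x)²)/(120LEI) = -16·(2·10·(20-10)·(20-2·10)·(10+2·20)+10²·(20-10)²)/(120·20·20000) = -1/300 rad
Load 2 — point force P=9 kN at a=5 m (b=L-a=15):
  θ_2 = Pa²(L-x)(2bL-(3b+a)(L-x))/(2L³EI)  [x>a] = 9·5²·(20-10)·(2·15·20-(3·15+5)·(20-10))/(2·20³·20000) = 9/12800 rad
Superposition: θ = Σ θ_i = -101/38400 rad ≈ -0.002630 rad

θ(10) = -101/38400 rad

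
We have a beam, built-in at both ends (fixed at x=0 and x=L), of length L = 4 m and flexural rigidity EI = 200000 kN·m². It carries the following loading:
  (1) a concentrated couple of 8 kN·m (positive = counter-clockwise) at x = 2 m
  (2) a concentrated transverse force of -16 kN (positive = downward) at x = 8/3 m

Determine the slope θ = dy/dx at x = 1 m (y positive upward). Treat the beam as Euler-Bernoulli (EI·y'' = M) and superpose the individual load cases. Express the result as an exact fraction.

Load 1 — applied couple M₀=8 kN·m at a=2 m (b=L-a=2):
  θ_1 = (R_Ax²/2 - M_Ax)/EI  [x≤a] with R_A=3, M_A=2 = (3·1²/2 - 2·1)/200000 = -1/400000 rad
Load 2 — point force P=-16 kN at a=8/3 m (b=L-a=4/3):
  θ_2 = -Pb²x(2aL-(3a+b)x)/(2L³EI)  [x≤a] = -(-16)·(4/3)²·1·(2·(8/3)·4-(3·(8/3)+(4/3))·1)/(2·4³·200000) = 1/75000 rad
Superposition: θ = Σ θ_i = 13/1200000 rad ≈ 0.000011 rad

θ(1) = 13/1200000 rad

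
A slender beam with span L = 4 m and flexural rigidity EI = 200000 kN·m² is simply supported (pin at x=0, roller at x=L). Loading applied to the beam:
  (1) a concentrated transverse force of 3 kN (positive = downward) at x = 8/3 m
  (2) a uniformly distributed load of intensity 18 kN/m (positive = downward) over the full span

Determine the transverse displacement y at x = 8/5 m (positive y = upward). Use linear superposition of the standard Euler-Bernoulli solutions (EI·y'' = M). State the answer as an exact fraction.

Load 1 — point force P=3 kN at a=8/3 m (b=L-a=4/3):
  y_1 = -Pbx(L²-b²-x²)/(6LEI)  [x≤a] = -3·(4/3)·(8/5)·(4²-(4/3)²-(8/5)²)/(6·4·200000) = -164/10546875 m
Load 2 — uniform load w=18 kN/m over full span:
  y_2 = -wx(L³-2Lx²+x³)/(24EI) = -18·(8/5)·(4³-2·4·(8/5)²+(8/5)³)/(24·200000) = -558/1953125 m
Superposition: y = Σ y_i = -15886/52734375 m ≈ -0.000301 m

y(8/5) = -15886/52734375 m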